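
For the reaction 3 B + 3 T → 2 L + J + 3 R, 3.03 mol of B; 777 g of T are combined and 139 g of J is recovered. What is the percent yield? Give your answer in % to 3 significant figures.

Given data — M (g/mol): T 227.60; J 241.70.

n(B) = 3.030 mol
n(T) = 777.0 / 227.60 = 3.414 mol
n/ν for B = 3.030/3 = 1.010
n/ν for T = 3.414/3 = 1.138
Smallest n/ν is B → limiting reagent.
theoretical n(J) = (1/3) × 3.030 = 1.010 mol → 244.1 g
% yield = 139 / 244.1 × 100 = 56.94 %

56.9 %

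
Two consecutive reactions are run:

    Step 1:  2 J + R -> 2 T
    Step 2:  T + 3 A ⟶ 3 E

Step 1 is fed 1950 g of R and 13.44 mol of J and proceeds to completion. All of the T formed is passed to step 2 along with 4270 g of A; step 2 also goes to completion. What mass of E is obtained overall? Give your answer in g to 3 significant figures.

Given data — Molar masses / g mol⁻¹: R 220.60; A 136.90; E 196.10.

6120 g

Step 1:
n(R) = 1950 / 220.60 = 8.840 mol
n(J) = 13.44 mol
n/ν → R: 8.840, J: 6.720; J is limiting.
n(T) produced = (2/2) × 13.44 = 13.44 mol
Step 2:
n(T) available = 13.44 mol
n(A) = 4270 / 136.90 = 31.19 mol
n/ν → T: 13.44, A: 10.40; A is limiting.
n(E) = (3/3) × 31.19 = 31.19 mol
mass = 31.19 × 196.10 = 6116 g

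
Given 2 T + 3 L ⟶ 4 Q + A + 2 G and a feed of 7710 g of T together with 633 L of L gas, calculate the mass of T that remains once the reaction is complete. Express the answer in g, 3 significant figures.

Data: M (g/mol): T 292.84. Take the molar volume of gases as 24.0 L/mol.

n(T) = 7710 / 292.84 = 26.33 mol
n(L) = 633.0 / 24.0 = 26.38 mol
n/ν for T = 26.33/2 = 13.17
n/ν for L = 26.38/3 = 8.793
Smallest n/ν is L → limiting reagent.
T consumed = (2/3) × 26.38 = 17.59 mol
T remaining = 26.33 − 17.59 = 8.740 mol
mass = 8.740 × 292.84 = 2559 g

2560 g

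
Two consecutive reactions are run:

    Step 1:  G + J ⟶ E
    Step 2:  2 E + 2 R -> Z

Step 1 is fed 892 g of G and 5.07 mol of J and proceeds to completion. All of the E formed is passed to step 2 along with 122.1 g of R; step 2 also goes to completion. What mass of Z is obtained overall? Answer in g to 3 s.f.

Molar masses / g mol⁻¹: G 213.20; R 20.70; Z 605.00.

1270 g

Step 1:
n(G) = 892.0 / 213.20 = 4.184 mol
n(J) = 5.070 mol
n/ν for G = 4.184/1 = 4.184
n/ν for J = 5.070/1 = 5.070
Smallest n/ν is G → limiting reagent.
n(E) produced = (1/1) × 4.184 = 4.184 mol
Step 2:
n(E) available = 4.184 mol
n(R) = 122.1 / 20.70 = 5.899 mol
n/ν for E = 4.184/2 = 2.092
n/ν for R = 5.899/2 = 2.950
Smallest n/ν is E → limiting reagent.
n(Z) = (1/2) × 4.184 = 2.092 mol
mass = 2.092 × 605.00 = 1266 g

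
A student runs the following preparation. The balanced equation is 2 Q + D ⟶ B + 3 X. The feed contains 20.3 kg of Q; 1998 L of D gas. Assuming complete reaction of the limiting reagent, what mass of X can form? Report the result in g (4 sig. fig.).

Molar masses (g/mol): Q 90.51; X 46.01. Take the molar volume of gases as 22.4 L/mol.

n(Q) = 20.30×1000 / 90.51 = 224.3 mol
n(D) = 1998 / 22.4 = 89.20 mol
n/ν for Q = 224.3/2 = 112.2
n/ν for D = 89.20/1 = 89.20
Smallest n/ν is D → limiting reagent.
n(X) = (3/1) × 89.20 = 267.6 mol
mass = 267.6 × 46.01 = 12310 g

12310 g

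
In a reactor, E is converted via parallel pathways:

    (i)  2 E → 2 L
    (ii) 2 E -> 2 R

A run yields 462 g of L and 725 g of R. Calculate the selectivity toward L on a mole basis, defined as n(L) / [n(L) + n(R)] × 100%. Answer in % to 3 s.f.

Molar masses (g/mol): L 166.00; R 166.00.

38.9 %

n(L) = 462 / 166.00 = 2.783 mol
n(R) = 725 / 166.00 = 4.367 mol
selectivity = 2.783/(2.783+4.367) × 100 = 38.92 %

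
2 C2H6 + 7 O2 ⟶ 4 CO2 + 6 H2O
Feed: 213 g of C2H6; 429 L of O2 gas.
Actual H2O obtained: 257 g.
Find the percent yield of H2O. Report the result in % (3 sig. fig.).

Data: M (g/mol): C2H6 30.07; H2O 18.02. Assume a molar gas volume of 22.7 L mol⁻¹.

88.0 %

n(C2H6) = 213.0 / 30.07 = 7.083 mol
n(O2) = 429.0 / 22.7 = 18.90 mol
n/ν → C2H6: 3.542, O2: 2.700; O2 is limiting.
theoretical n(H2O) = (6/7) × 18.90 = 16.20 mol → 291.9 g
% yield = 257 / 291.9 × 100 = 88.04 %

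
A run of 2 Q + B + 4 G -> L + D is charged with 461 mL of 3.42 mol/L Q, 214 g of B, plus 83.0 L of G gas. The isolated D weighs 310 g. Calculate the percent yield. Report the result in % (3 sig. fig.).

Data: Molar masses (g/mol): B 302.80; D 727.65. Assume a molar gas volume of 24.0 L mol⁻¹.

n(Q) = 3.42 × 461.0/1000 = 1.577 mol
n(B) = 214.0 / 302.80 = 0.7067 mol
n(G) = 83.00 / 24.0 = 3.458 mol
n/ν → Q: 0.7885, B: 0.7067, G: 0.8645; B is limiting.
theoretical n(D) = (1/1) × 0.7067 = 0.7067 mol → 514.2 g
% yield = 310 / 514.2 × 100 = 60.29 %

60.3 %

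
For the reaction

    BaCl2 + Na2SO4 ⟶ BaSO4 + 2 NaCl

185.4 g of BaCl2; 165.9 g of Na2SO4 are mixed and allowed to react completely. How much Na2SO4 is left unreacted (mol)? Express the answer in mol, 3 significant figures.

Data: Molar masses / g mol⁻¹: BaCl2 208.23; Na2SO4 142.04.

n(BaCl2) = 185.4 / 208.23 = 0.8904 mol
n(Na2SO4) = 165.9 / 142.04 = 1.168 mol
n/ν for BaCl2 = 0.8904/1 = 0.8904
n/ν for Na2SO4 = 1.168/1 = 1.168
Smallest n/ν is BaCl2 → limiting reagent.
Na2SO4 consumed = (1/1) × 0.8904 = 0.8904 mol
Na2SO4 remaining = 1.168 − 0.8904 = 0.2776 mol

0.278 mol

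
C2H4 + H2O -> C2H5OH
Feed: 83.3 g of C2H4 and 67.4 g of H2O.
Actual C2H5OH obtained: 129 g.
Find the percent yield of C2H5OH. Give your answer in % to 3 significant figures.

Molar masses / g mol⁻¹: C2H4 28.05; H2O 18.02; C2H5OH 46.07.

n(C2H4) = 83.30 / 28.05 = 2.970 mol
n(H2O) = 67.40 / 18.02 = 3.740 mol
n/ν → C2H4: 2.970, H2O: 3.740; C2H4 is limiting.
theoretical n(C2H5OH) = (1/1) × 2.970 = 2.970 mol → 136.8 g
% yield = 129 / 136.8 × 100 = 94.30 %

94.3 %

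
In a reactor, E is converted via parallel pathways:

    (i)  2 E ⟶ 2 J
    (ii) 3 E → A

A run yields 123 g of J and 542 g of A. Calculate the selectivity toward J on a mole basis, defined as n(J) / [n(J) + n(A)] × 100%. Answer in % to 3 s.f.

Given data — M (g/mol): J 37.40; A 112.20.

40.5 %

n(J) = 123 / 37.40 = 3.289 mol
n(A) = 542 / 112.20 = 4.831 mol
selectivity = 3.289/(3.289+4.831) × 100 = 40.50 %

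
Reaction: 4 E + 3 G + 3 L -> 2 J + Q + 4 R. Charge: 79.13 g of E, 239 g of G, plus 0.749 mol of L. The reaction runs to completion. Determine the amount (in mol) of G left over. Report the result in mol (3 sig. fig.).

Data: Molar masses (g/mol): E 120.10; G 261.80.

n(E) = 79.13 / 120.10 = 0.6589 mol
n(G) = 239.0 / 261.80 = 0.9129 mol
n(L) = 0.7490 mol
n/ν → E: 0.1647, G: 0.3043, L: 0.2497; E is limiting.
G consumed = (3/4) × 0.6589 = 0.4942 mol
G remaining = 0.9129 − 0.4942 = 0.4187 mol

0.419 mol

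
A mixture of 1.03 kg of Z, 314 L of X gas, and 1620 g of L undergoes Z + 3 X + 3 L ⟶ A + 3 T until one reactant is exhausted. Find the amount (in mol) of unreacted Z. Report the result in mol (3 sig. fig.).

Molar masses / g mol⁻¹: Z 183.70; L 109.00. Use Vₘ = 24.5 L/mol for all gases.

n(Z) = 1.030×1000 / 183.70 = 5.607 mol
n(X) = 314.0 / 24.5 = 12.82 mol
n(L) = 1620 / 109.00 = 14.86 mol
n/ν → Z: 5.607, X: 4.273, L: 4.953; X is limiting.
Z consumed = (1/3) × 12.82 = 4.273 mol
Z remaining = 5.607 − 4.273 = 1.334 mol

1.33 mol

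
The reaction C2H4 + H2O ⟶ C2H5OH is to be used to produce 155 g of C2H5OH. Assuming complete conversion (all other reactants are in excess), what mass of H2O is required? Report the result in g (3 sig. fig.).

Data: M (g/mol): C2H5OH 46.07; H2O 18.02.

60.6 g

n(C2H5OH) = 155 / 46.07 = 3.364 mol
n(H2O) = (1/1) × 3.364 = 3.364 mol
mass = 3.364 × 18.02 = 60.62 g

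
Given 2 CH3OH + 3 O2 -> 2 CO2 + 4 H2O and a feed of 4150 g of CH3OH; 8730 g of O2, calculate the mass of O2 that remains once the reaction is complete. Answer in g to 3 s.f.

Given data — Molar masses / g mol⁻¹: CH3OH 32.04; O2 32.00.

2510 g

n(CH3OH) = 4150 / 32.04 = 129.5 mol
n(O2) = 8730 / 32.00 = 272.8 mol
n/ν → CH3OH: 64.75, O2: 90.93; CH3OH is limiting.
O2 consumed = (3/2) × 129.5 = 194.3 mol
O2 remaining = 272.8 − 194.3 = 78.50 mol
mass = 78.50 × 32.00 = 2512 g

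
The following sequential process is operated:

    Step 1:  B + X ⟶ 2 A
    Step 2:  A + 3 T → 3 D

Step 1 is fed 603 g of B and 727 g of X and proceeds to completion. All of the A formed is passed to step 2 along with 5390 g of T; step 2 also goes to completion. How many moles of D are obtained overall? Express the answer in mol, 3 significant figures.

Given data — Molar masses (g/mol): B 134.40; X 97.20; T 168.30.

Step 1:
n(B) = 603.0 / 134.40 = 4.487 mol
n(X) = 727.0 / 97.20 = 7.479 mol
n/ν for B = 4.487/1 = 4.487
n/ν for X = 7.479/1 = 7.479
Smallest n/ν is B → limiting reagent.
n(A) produced = (2/1) × 4.487 = 8.974 mol
Step 2:
n(A) available = 8.974 mol
n(T) = 5390 / 168.30 = 32.03 mol
n/ν for A = 8.974/1 = 8.974
n/ν for T = 32.03/3 = 10.68
Smallest n/ν is A → limiting reagent.
n(D) = (3/1) × 8.974 = 26.92 mol

26.9 mol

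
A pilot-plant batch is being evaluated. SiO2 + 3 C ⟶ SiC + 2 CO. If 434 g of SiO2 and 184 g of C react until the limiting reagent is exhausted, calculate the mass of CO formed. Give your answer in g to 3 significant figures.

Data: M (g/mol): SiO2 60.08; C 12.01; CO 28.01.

n(SiO2) = 434.0 / 60.08 = 7.224 mol
n(C) = 184.0 / 12.01 = 15.32 mol
n/ν for SiO2 = 7.224/1 = 7.224
n/ν for C = 15.32/3 = 5.107
Smallest n/ν is C → limiting reagent.
n(CO) = (2/3) × 15.32 = 10.21 mol
mass = 10.21 × 28.01 = 286.0 g

286 g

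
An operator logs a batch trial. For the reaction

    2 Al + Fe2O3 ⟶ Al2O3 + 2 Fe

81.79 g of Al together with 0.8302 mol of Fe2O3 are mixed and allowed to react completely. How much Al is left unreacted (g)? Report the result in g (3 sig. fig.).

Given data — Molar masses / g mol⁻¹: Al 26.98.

37.0 g

n(Al) = 81.79 / 26.98 = 3.032 mol
n(Fe2O3) = 0.8302 mol
n/ν for Al = 3.032/2 = 1.516
n/ν for Fe2O3 = 0.8302/1 = 0.8302
Smallest n/ν is Fe2O3 → limiting reagent.
Al consumed = (2/1) × 0.8302 = 1.660 mol
Al remaining = 3.032 − 1.660 = 1.372 mol
mass = 1.372 × 26.98 = 37.02 g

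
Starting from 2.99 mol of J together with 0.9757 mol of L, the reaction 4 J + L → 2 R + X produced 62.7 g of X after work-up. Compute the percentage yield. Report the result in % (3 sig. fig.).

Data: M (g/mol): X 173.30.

48.4 %

n(J) = 2.990 mol
n(L) = 0.9757 mol
n/ν for J = 2.990/4 = 0.7475
n/ν for L = 0.9757/1 = 0.9757
Smallest n/ν is J → limiting reagent.
theoretical n(X) = (1/4) × 2.990 = 0.7475 mol → 129.5 g
% yield = 62.7 / 129.5 × 100 = 48.42 %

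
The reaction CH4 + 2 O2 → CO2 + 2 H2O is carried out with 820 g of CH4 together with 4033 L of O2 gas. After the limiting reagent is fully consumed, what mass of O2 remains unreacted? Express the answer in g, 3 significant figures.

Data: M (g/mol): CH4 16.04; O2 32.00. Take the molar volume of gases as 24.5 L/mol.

2000 g

n(CH4) = 820.0 / 16.04 = 51.12 mol
n(O2) = 4033 / 24.5 = 164.6 mol
n/ν → CH4: 51.12, O2: 82.30; CH4 is limiting.
O2 consumed = (2/1) × 51.12 = 102.2 mol
O2 remaining = 164.6 − 102.2 = 62.40 mol
mass = 62.40 × 32.00 = 1997 g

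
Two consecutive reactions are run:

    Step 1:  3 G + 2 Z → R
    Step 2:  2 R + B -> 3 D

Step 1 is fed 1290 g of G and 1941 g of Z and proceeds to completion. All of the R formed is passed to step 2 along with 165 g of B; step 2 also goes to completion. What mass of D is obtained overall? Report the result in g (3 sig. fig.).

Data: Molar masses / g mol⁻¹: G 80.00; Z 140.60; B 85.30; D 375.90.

Step 1:
n(G) = 1290 / 80.00 = 16.13 mol
n(Z) = 1941 / 140.60 = 13.81 mol
n/ν for G = 16.13/3 = 5.377
n/ν for Z = 13.81/2 = 6.905
Smallest n/ν is G → limiting reagent.
n(R) produced = (1/3) × 16.13 = 5.377 mol
Step 2:
n(R) available = 5.377 mol
n(B) = 165.0 / 85.30 = 1.934 mol
n/ν for R = 5.377/2 = 2.689
n/ν for B = 1.934/1 = 1.934
Smallest n/ν is B → limiting reagent.
n(D) = (3/1) × 1.934 = 5.802 mol
mass = 5.802 × 375.90 = 2181 g

2180 g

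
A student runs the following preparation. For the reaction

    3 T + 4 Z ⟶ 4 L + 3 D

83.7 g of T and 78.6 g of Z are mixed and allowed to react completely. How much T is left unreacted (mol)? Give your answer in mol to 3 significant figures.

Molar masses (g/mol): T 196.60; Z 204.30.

n(T) = 83.70 / 196.60 = 0.4257 mol
n(Z) = 78.60 / 204.30 = 0.3847 mol
n/ν → T: 0.1419, Z: 0.09618; Z is limiting.
T consumed = (3/4) × 0.3847 = 0.2885 mol
T remaining = 0.4257 − 0.2885 = 0.1372 mol

0.137 mol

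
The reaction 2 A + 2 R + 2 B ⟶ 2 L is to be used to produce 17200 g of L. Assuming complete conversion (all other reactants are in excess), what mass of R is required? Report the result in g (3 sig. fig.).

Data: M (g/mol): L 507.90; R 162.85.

5510 g

n(L) = 17200 / 507.90 = 33.86 mol
n(R) = (2/2) × 33.86 = 33.86 mol
mass = 33.86 × 162.85 = 5514 g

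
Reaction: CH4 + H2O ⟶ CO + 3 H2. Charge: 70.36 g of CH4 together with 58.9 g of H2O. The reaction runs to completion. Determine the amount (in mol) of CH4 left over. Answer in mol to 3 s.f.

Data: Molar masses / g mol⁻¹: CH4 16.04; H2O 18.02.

1.12 mol

n(CH4) = 70.36 / 16.04 = 4.387 mol
n(H2O) = 58.90 / 18.02 = 3.269 mol
n/ν → CH4: 4.387, H2O: 3.269; H2O is limiting.
CH4 consumed = (1/1) × 3.269 = 3.269 mol
CH4 remaining = 4.387 − 3.269 = 1.118 mol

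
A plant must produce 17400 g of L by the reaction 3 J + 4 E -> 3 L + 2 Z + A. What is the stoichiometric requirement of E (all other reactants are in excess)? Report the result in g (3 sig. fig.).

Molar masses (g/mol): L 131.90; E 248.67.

43700 g

n(L) = 17400 / 131.90 = 131.9 mol
n(E) = (4/3) × 131.9 = 175.9 mol
mass = 175.9 × 248.67 = 43740 g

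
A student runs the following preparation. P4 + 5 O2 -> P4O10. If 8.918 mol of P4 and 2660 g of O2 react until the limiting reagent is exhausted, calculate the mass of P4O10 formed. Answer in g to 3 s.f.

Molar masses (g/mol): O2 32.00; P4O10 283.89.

n(P4) = 8.918 mol
n(O2) = 2660 / 32.00 = 83.13 mol
n/ν for P4 = 8.918/1 = 8.918
n/ν for O2 = 83.13/5 = 16.63
Smallest n/ν is P4 → limiting reagent.
n(P4O10) = (1/1) × 8.918 = 8.918 mol
mass = 8.918 × 283.89 = 2532 g

2530 g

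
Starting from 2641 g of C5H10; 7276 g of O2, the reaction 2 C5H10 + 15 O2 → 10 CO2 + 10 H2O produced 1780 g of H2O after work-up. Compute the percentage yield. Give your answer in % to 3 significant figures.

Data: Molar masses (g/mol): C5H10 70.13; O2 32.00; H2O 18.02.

n(C5H10) = 2641 / 70.13 = 37.66 mol
n(O2) = 7276 / 32.00 = 227.4 mol
n/ν → C5H10: 18.83, O2: 15.16; O2 is limiting.
theoretical n(H2O) = (10/15) × 227.4 = 151.6 mol → 2732 g
% yield = 1780 / 2732 × 100 = 65.15 %

65.2 %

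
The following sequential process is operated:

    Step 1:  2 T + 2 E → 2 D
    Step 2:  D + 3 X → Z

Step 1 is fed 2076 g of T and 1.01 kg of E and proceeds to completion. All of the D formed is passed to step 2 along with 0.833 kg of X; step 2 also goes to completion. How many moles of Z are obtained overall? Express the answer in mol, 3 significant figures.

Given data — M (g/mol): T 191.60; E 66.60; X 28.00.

9.92 mol

Step 1:
n(T) = 2076 / 191.60 = 10.84 mol
n(E) = 1.010×1000 / 66.60 = 15.17 mol
n/ν → T: 5.420, E: 7.585; T is limiting.
n(D) produced = (2/2) × 10.84 = 10.84 mol
Step 2:
n(D) available = 10.84 mol
n(X) = 0.8330×1000 / 28.00 = 29.75 mol
n/ν → D: 10.84, X: 9.917; X is limiting.
n(Z) = (1/3) × 29.75 = 9.917 mol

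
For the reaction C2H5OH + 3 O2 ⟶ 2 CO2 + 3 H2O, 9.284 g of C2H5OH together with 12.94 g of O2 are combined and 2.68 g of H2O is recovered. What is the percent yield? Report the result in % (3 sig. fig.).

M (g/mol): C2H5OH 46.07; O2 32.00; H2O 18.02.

36.8 %

n(C2H5OH) = 9.284 / 46.07 = 0.2015 mol
n(O2) = 12.94 / 32.00 = 0.4044 mol
n/ν → C2H5OH: 0.2015, O2: 0.1348; O2 is limiting.
theoretical n(H2O) = (3/3) × 0.4044 = 0.4044 mol → 7.287 g
% yield = 2.68 / 7.287 × 100 = 36.78 %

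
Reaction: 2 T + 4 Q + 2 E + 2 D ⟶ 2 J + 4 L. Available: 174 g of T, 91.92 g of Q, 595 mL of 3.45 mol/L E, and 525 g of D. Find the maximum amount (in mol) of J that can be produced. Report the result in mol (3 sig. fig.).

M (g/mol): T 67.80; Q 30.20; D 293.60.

1.52 mol

n(T) = 174.0 / 67.80 = 2.566 mol
n(Q) = 91.92 / 30.20 = 3.044 mol
n(E) = 3.45 × 595.0/1000 = 2.053 mol
n(D) = 525.0 / 293.60 = 1.788 mol
n/ν for T = 2.566/2 = 1.283
n/ν for Q = 3.044/4 = 0.7610
n/ν for E = 2.053/2 = 1.027
n/ν for D = 1.788/2 = 0.8940
Smallest n/ν is Q → limiting reagent.
n(J) = (2/4) × 3.044 = 1.522 mol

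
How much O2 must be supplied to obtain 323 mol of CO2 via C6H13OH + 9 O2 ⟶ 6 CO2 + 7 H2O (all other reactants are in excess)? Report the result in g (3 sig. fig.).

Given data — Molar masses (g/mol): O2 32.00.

15500 g

n(CO2) = 323.0 mol
n(O2) = (9/6) × 323.0 = 484.5 mol
mass = 484.5 × 32.00 = 15500 g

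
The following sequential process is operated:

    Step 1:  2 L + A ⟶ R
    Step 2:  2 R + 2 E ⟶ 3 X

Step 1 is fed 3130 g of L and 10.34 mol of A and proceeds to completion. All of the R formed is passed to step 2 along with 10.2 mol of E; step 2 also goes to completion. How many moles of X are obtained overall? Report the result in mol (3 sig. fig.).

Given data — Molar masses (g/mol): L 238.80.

9.83 mol

Step 1:
n(L) = 3130 / 238.80 = 13.11 mol
n(A) = 10.34 mol
n/ν for L = 13.11/2 = 6.555
n/ν for A = 10.34/1 = 10.34
Smallest n/ν is L → limiting reagent.
n(R) produced = (1/2) × 13.11 = 6.555 mol
Step 2:
n(R) available = 6.555 mol
n(E) = 10.20 mol
n/ν for R = 6.555/2 = 3.278
n/ν for E = 10.20/2 = 5.100
Smallest n/ν is R → limiting reagent.
n(X) = (3/2) × 6.555 = 9.833 mol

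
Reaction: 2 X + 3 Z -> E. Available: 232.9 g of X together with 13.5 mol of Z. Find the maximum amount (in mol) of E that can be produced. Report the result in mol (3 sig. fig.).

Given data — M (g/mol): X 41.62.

2.80 mol

n(X) = 232.9 / 41.62 = 5.596 mol
n(Z) = 13.50 mol
n/ν → X: 2.798, Z: 4.500; X is limiting.
n(E) = (1/2) × 5.596 = 2.798 mol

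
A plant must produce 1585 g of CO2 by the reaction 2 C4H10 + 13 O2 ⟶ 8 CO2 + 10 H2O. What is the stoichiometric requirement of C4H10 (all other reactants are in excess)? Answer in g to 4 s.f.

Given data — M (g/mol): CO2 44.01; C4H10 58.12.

523.3 g

n(CO2) = 1585 / 44.01 = 36.01 mol
n(C4H10) = (2/8) × 36.01 = 9.003 mol
mass = 9.003 × 58.12 = 523.3 g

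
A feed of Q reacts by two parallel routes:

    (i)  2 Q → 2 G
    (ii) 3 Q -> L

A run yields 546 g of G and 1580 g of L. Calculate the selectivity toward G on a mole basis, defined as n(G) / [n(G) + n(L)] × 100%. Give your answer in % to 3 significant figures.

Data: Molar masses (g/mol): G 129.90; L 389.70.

50.9 %

n(G) = 546 / 129.90 = 4.203 mol
n(L) = 1580 / 389.70 = 4.054 mol
selectivity = 4.203/(4.203+4.054) × 100 = 50.90 %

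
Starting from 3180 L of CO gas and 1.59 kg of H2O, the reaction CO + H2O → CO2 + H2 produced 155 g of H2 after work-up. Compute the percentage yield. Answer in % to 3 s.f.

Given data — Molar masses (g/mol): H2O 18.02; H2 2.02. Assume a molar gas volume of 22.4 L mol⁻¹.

87.0 %

n(CO) = 3180 / 22.4 = 142.0 mol
n(H2O) = 1.590×1000 / 18.02 = 88.24 mol
n/ν for CO = 142.0/1 = 142.0
n/ν for H2O = 88.24/1 = 88.24
Smallest n/ν is H2O → limiting reagent.
theoretical n(H2) = (1/1) × 88.24 = 88.24 mol → 178.2 g
% yield = 155 / 178.2 × 100 = 86.98 %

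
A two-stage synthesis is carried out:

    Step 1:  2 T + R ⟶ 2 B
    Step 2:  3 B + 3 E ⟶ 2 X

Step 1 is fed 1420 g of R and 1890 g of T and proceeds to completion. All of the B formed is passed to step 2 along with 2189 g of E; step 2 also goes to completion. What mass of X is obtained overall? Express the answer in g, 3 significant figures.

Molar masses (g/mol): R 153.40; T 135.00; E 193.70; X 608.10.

4580 g

Step 1:
n(R) = 1420 / 153.40 = 9.257 mol
n(T) = 1890 / 135.00 = 14.00 mol
n/ν for R = 9.257/1 = 9.257
n/ν for T = 14.00/2 = 7.000
Smallest n/ν is T → limiting reagent.
n(B) produced = (2/2) × 14.00 = 14.00 mol
Step 2:
n(B) available = 14.00 mol
n(E) = 2189 / 193.70 = 11.30 mol
n/ν for B = 14.00/3 = 4.667
n/ν for E = 11.30/3 = 3.767
Smallest n/ν is E → limiting reagent.
n(X) = (2/3) × 11.30 = 7.533 mol
mass = 7.533 × 608.10 = 4581 g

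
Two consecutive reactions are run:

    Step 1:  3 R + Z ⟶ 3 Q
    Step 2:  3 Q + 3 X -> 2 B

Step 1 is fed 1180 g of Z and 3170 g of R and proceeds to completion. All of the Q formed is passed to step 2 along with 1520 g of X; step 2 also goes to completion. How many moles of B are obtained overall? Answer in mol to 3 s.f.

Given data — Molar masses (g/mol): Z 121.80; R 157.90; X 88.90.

11.4 mol

Step 1:
n(Z) = 1180 / 121.80 = 9.688 mol
n(R) = 3170 / 157.90 = 20.08 mol
n/ν for Z = 9.688/1 = 9.688
n/ν for R = 20.08/3 = 6.693
Smallest n/ν is R → limiting reagent.
n(Q) produced = (3/3) × 20.08 = 20.08 mol
Step 2:
n(Q) available = 20.08 mol
n(X) = 1520 / 88.90 = 17.10 mol
n/ν for Q = 20.08/3 = 6.693
n/ν for X = 17.10/3 = 5.700
Smallest n/ν is X → limiting reagent.
n(B) = (2/3) × 17.10 = 11.40 mol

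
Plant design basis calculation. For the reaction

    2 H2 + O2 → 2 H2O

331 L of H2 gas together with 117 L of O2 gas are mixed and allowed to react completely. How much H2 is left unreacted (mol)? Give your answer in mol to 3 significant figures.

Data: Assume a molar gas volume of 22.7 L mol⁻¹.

4.27 mol

n(H2) = 331.0 / 22.7 = 14.58 mol
n(O2) = 117.0 / 22.7 = 5.154 mol
n/ν for H2 = 14.58/2 = 7.290
n/ν for O2 = 5.154/1 = 5.154
Smallest n/ν is O2 → limiting reagent.
H2 consumed = (2/1) × 5.154 = 10.31 mol
H2 remaining = 14.58 − 10.31 = 4.270 mol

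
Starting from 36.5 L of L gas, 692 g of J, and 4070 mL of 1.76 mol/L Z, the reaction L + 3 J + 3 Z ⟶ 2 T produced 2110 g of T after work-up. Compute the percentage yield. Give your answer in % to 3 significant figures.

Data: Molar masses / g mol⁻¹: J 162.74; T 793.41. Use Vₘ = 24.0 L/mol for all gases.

93.8 %

n(L) = 36.50 / 24.0 = 1.521 mol
n(J) = 692.0 / 162.74 = 4.252 mol
n(Z) = 1.76 × 4070/1000 = 7.163 mol
n/ν → L: 1.521, J: 1.417, Z: 2.388; J is limiting.
theoretical n(T) = (2/3) × 4.252 = 2.835 mol → 2249 g
% yield = 2110 / 2249 × 100 = 93.82 %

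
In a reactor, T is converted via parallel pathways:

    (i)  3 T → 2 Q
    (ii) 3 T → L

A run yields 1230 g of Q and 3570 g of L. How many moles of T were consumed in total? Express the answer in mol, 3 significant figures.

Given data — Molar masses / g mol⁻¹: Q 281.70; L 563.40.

25.6 mol

n(Q) = 1230 / 281.70 = 4.366 mol
n(L) = 3570 / 563.40 = 6.337 mol
n(T) via (i) = (3/2)×4.366 = 6.549 mol
n(T) via (ii) = (3/1)×6.337 = 19.01 mol
total n(T) = 6.549 + 19.01 = 25.56 mol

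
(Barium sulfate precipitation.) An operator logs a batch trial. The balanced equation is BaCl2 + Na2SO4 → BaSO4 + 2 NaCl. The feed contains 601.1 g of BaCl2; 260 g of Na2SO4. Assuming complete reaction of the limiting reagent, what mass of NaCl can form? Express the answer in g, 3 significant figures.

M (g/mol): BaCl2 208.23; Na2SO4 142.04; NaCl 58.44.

214 g

n(BaCl2) = 601.1 / 208.23 = 2.887 mol
n(Na2SO4) = 260.0 / 142.04 = 1.830 mol
n/ν for BaCl2 = 2.887/1 = 2.887
n/ν for Na2SO4 = 1.830/1 = 1.830
Smallest n/ν is Na2SO4 → limiting reagent.
n(NaCl) = (2/1) × 1.830 = 3.660 mol
mass = 3.660 × 58.44 = 213.9 g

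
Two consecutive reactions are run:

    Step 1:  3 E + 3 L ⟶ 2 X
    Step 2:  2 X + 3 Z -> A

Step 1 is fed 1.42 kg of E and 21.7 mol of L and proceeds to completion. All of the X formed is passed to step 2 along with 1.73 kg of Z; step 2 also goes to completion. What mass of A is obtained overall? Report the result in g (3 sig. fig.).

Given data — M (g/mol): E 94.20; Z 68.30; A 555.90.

2790 g

Step 1:
n(E) = 1.420×1000 / 94.20 = 15.07 mol
n(L) = 21.70 mol
n/ν → E: 5.023, L: 7.233; E is limiting.
n(X) produced = (2/3) × 15.07 = 10.05 mol
Step 2:
n(X) available = 10.05 mol
n(Z) = 1.730×1000 / 68.30 = 25.33 mol
n/ν → X: 5.025, Z: 8.443; X is limiting.
n(A) = (1/2) × 10.05 = 5.025 mol
mass = 5.025 × 555.90 = 2793 g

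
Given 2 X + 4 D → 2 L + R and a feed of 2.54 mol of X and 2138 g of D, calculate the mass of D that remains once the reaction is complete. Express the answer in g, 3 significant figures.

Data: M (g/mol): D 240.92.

n(X) = 2.540 mol
n(D) = 2138 / 240.92 = 8.874 mol
n/ν for X = 2.540/2 = 1.270
n/ν for D = 8.874/4 = 2.219
Smallest n/ν is X → limiting reagent.
D consumed = (4/2) × 2.540 = 5.080 mol
D remaining = 8.874 − 5.080 = 3.794 mol
mass = 3.794 × 240.92 = 914.1 g

914 g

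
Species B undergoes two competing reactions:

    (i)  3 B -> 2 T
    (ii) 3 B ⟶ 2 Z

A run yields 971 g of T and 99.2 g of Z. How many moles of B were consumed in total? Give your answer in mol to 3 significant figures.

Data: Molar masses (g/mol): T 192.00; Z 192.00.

n(T) = 971 / 192.00 = 5.057 mol
n(Z) = 99.2 / 192.00 = 0.5167 mol
n(B) via (i) = (3/2)×5.057 = 7.586 mol
n(B) via (ii) = (3/2)×0.5167 = 0.7751 mol
total n(B) = 7.586 + 0.7751 = 8.361 mol

8.36 mol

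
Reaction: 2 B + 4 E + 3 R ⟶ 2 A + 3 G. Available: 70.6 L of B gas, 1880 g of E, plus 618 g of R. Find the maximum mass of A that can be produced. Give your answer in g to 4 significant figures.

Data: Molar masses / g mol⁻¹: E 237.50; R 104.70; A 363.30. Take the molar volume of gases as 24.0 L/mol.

n(B) = 70.60 / 24.0 = 2.942 mol
n(E) = 1880 / 237.50 = 7.916 mol
n(R) = 618.0 / 104.70 = 5.903 mol
n/ν for B = 2.942/2 = 1.471
n/ν for E = 7.916/4 = 1.979
n/ν for R = 5.903/3 = 1.968
Smallest n/ν is B → limiting reagent.
n(A) = (2/2) × 2.942 = 2.942 mol
mass = 2.942 × 363.30 = 1069 g

1069 g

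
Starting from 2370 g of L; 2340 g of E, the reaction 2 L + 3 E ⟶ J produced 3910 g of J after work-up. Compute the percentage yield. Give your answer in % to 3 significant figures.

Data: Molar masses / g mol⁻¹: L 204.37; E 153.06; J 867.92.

n(L) = 2370 / 204.37 = 11.60 mol
n(E) = 2340 / 153.06 = 15.29 mol
n/ν → L: 5.800, E: 5.097; E is limiting.
theoretical n(J) = (1/3) × 15.29 = 5.097 mol → 4424 g
% yield = 3910 / 4424 × 100 = 88.38 %

88.4 %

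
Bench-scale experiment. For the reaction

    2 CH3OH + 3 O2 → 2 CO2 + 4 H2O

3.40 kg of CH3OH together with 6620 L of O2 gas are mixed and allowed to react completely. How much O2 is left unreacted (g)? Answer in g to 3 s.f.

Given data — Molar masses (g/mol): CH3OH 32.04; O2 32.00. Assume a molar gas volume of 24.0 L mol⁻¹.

3730 g

n(CH3OH) = 3.400×1000 / 32.04 = 106.1 mol
n(O2) = 6620 / 24.0 = 275.8 mol
n/ν for CH3OH = 106.1/2 = 53.05
n/ν for O2 = 275.8/3 = 91.93
Smallest n/ν is CH3OH → limiting reagent.
O2 consumed = (3/2) × 106.1 = 159.2 mol
O2 remaining = 275.8 − 159.2 = 116.6 mol
mass = 116.6 × 32.00 = 3731 g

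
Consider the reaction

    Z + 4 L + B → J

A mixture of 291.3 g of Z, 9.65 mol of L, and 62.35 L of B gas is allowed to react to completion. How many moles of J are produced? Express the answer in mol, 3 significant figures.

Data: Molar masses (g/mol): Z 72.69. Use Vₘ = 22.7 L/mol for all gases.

n(Z) = 291.3 / 72.69 = 4.007 mol
n(L) = 9.650 mol
n(B) = 62.35 / 22.7 = 2.747 mol
n/ν → Z: 4.007, L: 2.413, B: 2.747; L is limiting.
n(J) = (1/4) × 9.650 = 2.413 mol

2.41 mol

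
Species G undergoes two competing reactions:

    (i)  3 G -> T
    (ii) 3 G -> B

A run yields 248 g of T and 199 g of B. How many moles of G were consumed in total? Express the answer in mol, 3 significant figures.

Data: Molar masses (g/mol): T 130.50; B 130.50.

n(T) = 248 / 130.50 = 1.900 mol
n(B) = 199 / 130.50 = 1.525 mol
n(G) via (i) = (3/1)×1.900 = 5.700 mol
n(G) via (ii) = (3/1)×1.525 = 4.575 mol
total n(G) = 5.700 + 4.575 = 10.28 mol

10.3 mol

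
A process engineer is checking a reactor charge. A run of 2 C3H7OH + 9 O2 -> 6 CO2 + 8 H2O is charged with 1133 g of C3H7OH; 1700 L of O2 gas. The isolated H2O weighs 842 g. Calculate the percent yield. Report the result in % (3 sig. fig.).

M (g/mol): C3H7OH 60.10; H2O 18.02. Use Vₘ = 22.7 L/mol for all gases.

70.2 %

n(C3H7OH) = 1133 / 60.10 = 18.85 mol
n(O2) = 1700 / 22.7 = 74.89 mol
n/ν for C3H7OH = 18.85/2 = 9.425
n/ν for O2 = 74.89/9 = 8.321
Smallest n/ν is O2 → limiting reagent.
theoretical n(H2O) = (8/9) × 74.89 = 66.57 mol → 1200 g
% yield = 842 / 1200 × 100 = 70.17 %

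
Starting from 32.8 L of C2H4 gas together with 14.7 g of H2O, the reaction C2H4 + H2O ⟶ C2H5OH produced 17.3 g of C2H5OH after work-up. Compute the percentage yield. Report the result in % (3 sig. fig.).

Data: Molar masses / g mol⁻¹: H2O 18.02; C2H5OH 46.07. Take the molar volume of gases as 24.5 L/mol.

n(C2H4) = 32.80 / 24.5 = 1.339 mol
n(H2O) = 14.70 / 18.02 = 0.8158 mol
n/ν for C2H4 = 1.339/1 = 1.339
n/ν for H2O = 0.8158/1 = 0.8158
Smallest n/ν is H2O → limiting reagent.
theoretical n(C2H5OH) = (1/1) × 0.8158 = 0.8158 mol → 37.58 g
% yield = 17.3 / 37.58 × 100 = 46.04 %

46.0 %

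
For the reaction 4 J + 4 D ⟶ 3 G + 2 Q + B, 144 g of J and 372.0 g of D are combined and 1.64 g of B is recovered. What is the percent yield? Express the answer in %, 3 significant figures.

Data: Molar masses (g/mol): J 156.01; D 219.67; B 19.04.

37.3 %

n(J) = 144.0 / 156.01 = 0.9230 mol
n(D) = 372.0 / 219.67 = 1.693 mol
n/ν → J: 0.2308, D: 0.4233; J is limiting.
theoretical n(B) = (1/4) × 0.9230 = 0.2308 mol → 4.394 g
% yield = 1.64 / 4.394 × 100 = 37.32 %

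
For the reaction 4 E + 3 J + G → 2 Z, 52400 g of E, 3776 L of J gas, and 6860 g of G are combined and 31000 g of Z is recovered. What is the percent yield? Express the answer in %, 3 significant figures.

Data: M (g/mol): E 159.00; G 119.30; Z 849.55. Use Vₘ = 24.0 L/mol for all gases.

34.8 %

n(E) = 52400 / 159.00 = 329.6 mol
n(J) = 3776 / 24.0 = 157.3 mol
n(G) = 6860 / 119.30 = 57.50 mol
n/ν for E = 329.6/4 = 82.40
n/ν for J = 157.3/3 = 52.43
n/ν for G = 57.50/1 = 57.50
Smallest n/ν is J → limiting reagent.
theoretical n(Z) = (2/3) × 157.3 = 104.9 mol → 89120 g
% yield = 31000 / 89120 × 100 = 34.78 %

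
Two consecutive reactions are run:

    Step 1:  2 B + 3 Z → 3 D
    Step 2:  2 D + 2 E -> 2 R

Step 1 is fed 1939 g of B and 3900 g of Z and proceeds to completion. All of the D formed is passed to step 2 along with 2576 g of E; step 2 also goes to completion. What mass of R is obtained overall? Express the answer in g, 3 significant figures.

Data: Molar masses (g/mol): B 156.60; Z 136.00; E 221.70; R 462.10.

Step 1:
n(B) = 1939 / 156.60 = 12.38 mol
n(Z) = 3900 / 136.00 = 28.68 mol
n/ν for B = 12.38/2 = 6.190
n/ν for Z = 28.68/3 = 9.560
Smallest n/ν is B → limiting reagent.
n(D) produced = (3/2) × 12.38 = 18.57 mol
Step 2:
n(D) available = 18.57 mol
n(E) = 2576 / 221.70 = 11.62 mol
n/ν for D = 18.57/2 = 9.285
n/ν for E = 11.62/2 = 5.810
Smallest n/ν is E → limiting reagent.
n(R) = (2/2) × 11.62 = 11.62 mol
mass = 11.62 × 462.10 = 5370 g

5370 g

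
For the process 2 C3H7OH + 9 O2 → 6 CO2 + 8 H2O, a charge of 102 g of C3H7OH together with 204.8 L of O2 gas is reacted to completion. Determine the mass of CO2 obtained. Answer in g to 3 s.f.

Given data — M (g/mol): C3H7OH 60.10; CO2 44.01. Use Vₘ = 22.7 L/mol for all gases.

n(C3H7OH) = 102.0 / 60.10 = 1.697 mol
n(O2) = 204.8 / 22.7 = 9.022 mol
n/ν → C3H7OH: 0.8485, O2: 1.002; C3H7OH is limiting.
n(CO2) = (6/2) × 1.697 = 5.091 mol
mass = 5.091 × 44.01 = 224.1 g

224 g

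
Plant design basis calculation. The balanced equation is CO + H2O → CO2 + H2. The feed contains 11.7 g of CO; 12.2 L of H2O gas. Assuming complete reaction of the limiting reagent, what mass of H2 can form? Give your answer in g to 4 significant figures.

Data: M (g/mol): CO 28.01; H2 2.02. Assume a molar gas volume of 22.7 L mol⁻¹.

0.8438 g

n(CO) = 11.70 / 28.01 = 0.4177 mol
n(H2O) = 12.20 / 22.7 = 0.5374 mol
n/ν for CO = 0.4177/1 = 0.4177
n/ν for H2O = 0.5374/1 = 0.5374
Smallest n/ν is CO → limiting reagent.
n(H2) = (1/1) × 0.4177 = 0.4177 mol
mass = 0.4177 × 2.02 = 0.8438 g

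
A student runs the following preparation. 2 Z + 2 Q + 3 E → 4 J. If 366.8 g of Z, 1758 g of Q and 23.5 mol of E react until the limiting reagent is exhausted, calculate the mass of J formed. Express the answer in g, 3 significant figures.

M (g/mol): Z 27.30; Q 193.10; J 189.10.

n(Z) = 366.8 / 27.30 = 13.44 mol
n(Q) = 1758 / 193.10 = 9.104 mol
n(E) = 23.50 mol
n/ν for Z = 13.44/2 = 6.720
n/ν for Q = 9.104/2 = 4.552
n/ν for E = 23.50/3 = 7.833
Smallest n/ν is Q → limiting reagent.
n(J) = (4/2) × 9.104 = 18.21 mol
mass = 18.21 × 189.10 = 3444 g

3440 g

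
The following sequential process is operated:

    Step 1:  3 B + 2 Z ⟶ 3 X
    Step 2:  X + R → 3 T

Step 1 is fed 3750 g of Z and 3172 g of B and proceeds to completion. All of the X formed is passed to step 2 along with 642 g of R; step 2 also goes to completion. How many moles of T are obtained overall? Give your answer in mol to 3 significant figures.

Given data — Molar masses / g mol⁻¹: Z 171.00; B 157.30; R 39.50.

48.8 mol

Step 1:
n(Z) = 3750 / 171.00 = 21.93 mol
n(B) = 3172 / 157.30 = 20.17 mol
n/ν for Z = 21.93/2 = 10.97
n/ν for B = 20.17/3 = 6.723
Smallest n/ν is B → limiting reagent.
n(X) produced = (3/3) × 20.17 = 20.17 mol
Step 2:
n(X) available = 20.17 mol
n(R) = 642.0 / 39.50 = 16.25 mol
n/ν for X = 20.17/1 = 20.17
n/ν for R = 16.25/1 = 16.25
Smallest n/ν is R → limiting reagent.
n(T) = (3/1) × 16.25 = 48.75 mol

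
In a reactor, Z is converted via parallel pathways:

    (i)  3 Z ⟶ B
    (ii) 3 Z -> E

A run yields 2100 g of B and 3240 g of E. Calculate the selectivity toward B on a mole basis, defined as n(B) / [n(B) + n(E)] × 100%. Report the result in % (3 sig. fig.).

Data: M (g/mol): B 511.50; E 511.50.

39.3 %

n(B) = 2100 / 511.50 = 4.106 mol
n(E) = 3240 / 511.50 = 6.334 mol
selectivity = 4.106/(4.106+6.334) × 100 = 39.33 %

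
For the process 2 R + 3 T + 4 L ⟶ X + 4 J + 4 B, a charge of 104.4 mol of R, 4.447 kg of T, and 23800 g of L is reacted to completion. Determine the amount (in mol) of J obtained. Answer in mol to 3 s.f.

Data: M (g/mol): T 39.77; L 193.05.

123 mol

n(R) = 104.4 mol
n(T) = 4.447×1000 / 39.77 = 111.8 mol
n(L) = 23800 / 193.05 = 123.3 mol
n/ν → R: 52.20, T: 37.27, L: 30.83; L is limiting.
n(J) = (4/4) × 123.3 = 123.3 mol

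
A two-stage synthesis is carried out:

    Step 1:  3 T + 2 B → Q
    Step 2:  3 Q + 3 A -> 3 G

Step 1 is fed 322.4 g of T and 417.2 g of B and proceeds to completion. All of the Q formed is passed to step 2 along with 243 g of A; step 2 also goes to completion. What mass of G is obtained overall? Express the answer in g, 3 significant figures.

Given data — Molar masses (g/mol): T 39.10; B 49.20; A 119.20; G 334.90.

683 g

Step 1:
n(T) = 322.4 / 39.10 = 8.246 mol
n(B) = 417.2 / 49.20 = 8.480 mol
n/ν for T = 8.246/3 = 2.749
n/ν for B = 8.480/2 = 4.240
Smallest n/ν is T → limiting reagent.
n(Q) produced = (1/3) × 8.246 = 2.749 mol
Step 2:
n(Q) available = 2.749 mol
n(A) = 243.0 / 119.20 = 2.039 mol
n/ν for Q = 2.749/3 = 0.9163
n/ν for A = 2.039/3 = 0.6797
Smallest n/ν is A → limiting reagent.
n(G) = (3/3) × 2.039 = 2.039 mol
mass = 2.039 × 334.90 = 682.9 g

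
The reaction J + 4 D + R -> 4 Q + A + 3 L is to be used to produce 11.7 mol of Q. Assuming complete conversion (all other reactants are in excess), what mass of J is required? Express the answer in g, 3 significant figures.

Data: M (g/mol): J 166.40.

487 g

n(Q) = 11.70 mol
n(J) = (1/4) × 11.70 = 2.925 mol
mass = 2.925 × 166.40 = 486.7 g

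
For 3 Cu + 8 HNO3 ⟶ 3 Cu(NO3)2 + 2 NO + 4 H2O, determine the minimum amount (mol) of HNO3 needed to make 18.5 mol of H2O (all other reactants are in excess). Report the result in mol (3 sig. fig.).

37.0 mol

n(H2O) = 18.50 mol
n(HNO3) = (8/4) × 18.50 = 37.00 mol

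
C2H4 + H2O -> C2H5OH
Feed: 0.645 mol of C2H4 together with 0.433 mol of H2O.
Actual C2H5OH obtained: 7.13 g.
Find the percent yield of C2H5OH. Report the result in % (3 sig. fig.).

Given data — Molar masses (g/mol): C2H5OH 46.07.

n(C2H4) = 0.6450 mol
n(H2O) = 0.4330 mol
n/ν for C2H4 = 0.6450/1 = 0.6450
n/ν for H2O = 0.4330/1 = 0.4330
Smallest n/ν is H2O → limiting reagent.
theoretical n(C2H5OH) = (1/1) × 0.4330 = 0.4330 mol → 19.95 g
% yield = 7.13 / 19.95 × 100 = 35.74 %

35.7 %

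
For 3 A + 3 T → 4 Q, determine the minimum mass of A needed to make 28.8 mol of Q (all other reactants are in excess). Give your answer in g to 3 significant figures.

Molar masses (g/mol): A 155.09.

n(Q) = 28.80 mol
n(A) = (3/4) × 28.80 = 21.60 mol
mass = 21.60 × 155.09 = 3350 g

3350 g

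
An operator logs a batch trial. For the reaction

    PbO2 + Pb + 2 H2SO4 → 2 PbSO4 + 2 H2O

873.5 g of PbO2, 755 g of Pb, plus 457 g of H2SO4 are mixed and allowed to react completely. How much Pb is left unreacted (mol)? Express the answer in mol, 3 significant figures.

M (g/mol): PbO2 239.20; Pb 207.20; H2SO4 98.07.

1.31 mol

n(PbO2) = 873.5 / 239.20 = 3.652 mol
n(Pb) = 755.0 / 207.20 = 3.644 mol
n(H2SO4) = 457.0 / 98.07 = 4.660 mol
n/ν for PbO2 = 3.652/1 = 3.652
n/ν for Pb = 3.644/1 = 3.644
n/ν for H2SO4 = 4.660/2 = 2.330
Smallest n/ν is H2SO4 → limiting reagent.
Pb consumed = (1/2) × 4.660 = 2.330 mol
Pb remaining = 3.644 − 2.330 = 1.314 mol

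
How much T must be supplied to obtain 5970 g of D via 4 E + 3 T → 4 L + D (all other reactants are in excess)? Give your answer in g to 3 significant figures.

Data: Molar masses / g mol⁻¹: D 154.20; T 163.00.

18900 g

n(D) = 5970 / 154.20 = 38.72 mol
n(T) = (3/1) × 38.72 = 116.2 mol
mass = 116.2 × 163.00 = 18940 g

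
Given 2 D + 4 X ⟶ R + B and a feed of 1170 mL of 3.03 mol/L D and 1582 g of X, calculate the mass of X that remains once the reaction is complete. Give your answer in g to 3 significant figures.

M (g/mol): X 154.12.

489 g

n(D) = 3.03 × 1170/1000 = 3.545 mol
n(X) = 1582 / 154.12 = 10.26 mol
n/ν for D = 3.545/2 = 1.773
n/ν for X = 10.26/4 = 2.565
Smallest n/ν is D → limiting reagent.
X consumed = (4/2) × 3.545 = 7.090 mol
X remaining = 10.26 − 7.090 = 3.170 mol
mass = 3.170 × 154.12 = 488.6 g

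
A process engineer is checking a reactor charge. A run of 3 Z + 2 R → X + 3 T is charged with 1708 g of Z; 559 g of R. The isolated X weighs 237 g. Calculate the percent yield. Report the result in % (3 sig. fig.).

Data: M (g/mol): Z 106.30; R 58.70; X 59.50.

n(Z) = 1708 / 106.30 = 16.07 mol
n(R) = 559.0 / 58.70 = 9.523 mol
n/ν for Z = 16.07/3 = 5.357
n/ν for R = 9.523/2 = 4.762
Smallest n/ν is R → limiting reagent.
theoretical n(X) = (1/2) × 9.523 = 4.762 mol → 283.3 g
% yield = 237 / 283.3 × 100 = 83.66 %

83.7 %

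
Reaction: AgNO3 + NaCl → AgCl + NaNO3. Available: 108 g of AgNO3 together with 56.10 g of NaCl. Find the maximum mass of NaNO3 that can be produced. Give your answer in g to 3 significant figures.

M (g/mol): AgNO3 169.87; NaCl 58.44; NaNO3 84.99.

n(AgNO3) = 108.0 / 169.87 = 0.6358 mol
n(NaCl) = 56.10 / 58.44 = 0.9600 mol
n/ν for AgNO3 = 0.6358/1 = 0.6358
n/ν for NaCl = 0.9600/1 = 0.9600
Smallest n/ν is AgNO3 → limiting reagent.
n(NaNO3) = (1/1) × 0.6358 = 0.6358 mol
mass = 0.6358 × 84.99 = 54.04 g

54.0 g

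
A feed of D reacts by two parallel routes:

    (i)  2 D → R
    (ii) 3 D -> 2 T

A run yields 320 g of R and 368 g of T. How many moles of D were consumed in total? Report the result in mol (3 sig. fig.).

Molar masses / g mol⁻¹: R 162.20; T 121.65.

n(R) = 320 / 162.20 = 1.973 mol
n(T) = 368 / 121.65 = 3.025 mol
n(D) via (i) = (2/1)×1.973 = 3.946 mol
n(D) via (ii) = (3/2)×3.025 = 4.538 mol
total n(D) = 3.946 + 4.538 = 8.484 mol

8.48 mol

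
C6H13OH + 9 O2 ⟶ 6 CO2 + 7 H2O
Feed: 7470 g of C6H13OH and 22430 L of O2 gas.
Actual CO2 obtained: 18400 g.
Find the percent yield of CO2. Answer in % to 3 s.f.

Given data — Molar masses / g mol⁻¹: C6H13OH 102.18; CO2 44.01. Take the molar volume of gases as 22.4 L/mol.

95.3 %

n(C6H13OH) = 7470 / 102.18 = 73.11 mol
n(O2) = 22430 / 22.4 = 1001 mol
n/ν for C6H13OH = 73.11/1 = 73.11
n/ν for O2 = 1001/9 = 111.2
Smallest n/ν is C6H13OH → limiting reagent.
theoretical n(CO2) = (6/1) × 73.11 = 438.7 mol → 19310 g
% yield = 18400 / 19310 × 100 = 95.29 %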